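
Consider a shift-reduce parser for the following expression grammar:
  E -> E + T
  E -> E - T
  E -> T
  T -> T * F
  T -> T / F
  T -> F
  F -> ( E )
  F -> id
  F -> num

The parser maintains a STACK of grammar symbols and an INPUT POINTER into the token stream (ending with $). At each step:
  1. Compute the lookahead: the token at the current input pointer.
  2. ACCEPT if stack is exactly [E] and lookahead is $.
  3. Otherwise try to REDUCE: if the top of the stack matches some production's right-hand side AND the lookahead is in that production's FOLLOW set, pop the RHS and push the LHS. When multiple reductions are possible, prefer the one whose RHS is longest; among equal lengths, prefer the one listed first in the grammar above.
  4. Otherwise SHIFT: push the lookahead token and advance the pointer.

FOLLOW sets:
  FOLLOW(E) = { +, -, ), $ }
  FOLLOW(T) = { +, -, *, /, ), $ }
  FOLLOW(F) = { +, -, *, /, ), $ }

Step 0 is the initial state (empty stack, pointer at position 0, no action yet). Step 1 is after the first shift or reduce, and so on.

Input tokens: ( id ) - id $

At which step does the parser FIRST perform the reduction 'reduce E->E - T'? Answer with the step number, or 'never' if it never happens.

Step 1: shift (. Stack=[(] ptr=1 lookahead=id remaining=[id ) - id $]
Step 2: shift id. Stack=[( id] ptr=2 lookahead=) remaining=[) - id $]
Step 3: reduce F->id. Stack=[( F] ptr=2 lookahead=) remaining=[) - id $]
Step 4: reduce T->F. Stack=[( T] ptr=2 lookahead=) remaining=[) - id $]
Step 5: reduce E->T. Stack=[( E] ptr=2 lookahead=) remaining=[) - id $]
Step 6: shift ). Stack=[( E )] ptr=3 lookahead=- remaining=[- id $]
Step 7: reduce F->( E ). Stack=[F] ptr=3 lookahead=- remaining=[- id $]
Step 8: reduce T->F. Stack=[T] ptr=3 lookahead=- remaining=[- id $]
Step 9: reduce E->T. Stack=[E] ptr=3 lookahead=- remaining=[- id $]
Step 10: shift -. Stack=[E -] ptr=4 lookahead=id remaining=[id $]
Step 11: shift id. Stack=[E - id] ptr=5 lookahead=$ remaining=[$]
Step 12: reduce F->id. Stack=[E - F] ptr=5 lookahead=$ remaining=[$]
Step 13: reduce T->F. Stack=[E - T] ptr=5 lookahead=$ remaining=[$]
Step 14: reduce E->E - T. Stack=[E] ptr=5 lookahead=$ remaining=[$]

Answer: 14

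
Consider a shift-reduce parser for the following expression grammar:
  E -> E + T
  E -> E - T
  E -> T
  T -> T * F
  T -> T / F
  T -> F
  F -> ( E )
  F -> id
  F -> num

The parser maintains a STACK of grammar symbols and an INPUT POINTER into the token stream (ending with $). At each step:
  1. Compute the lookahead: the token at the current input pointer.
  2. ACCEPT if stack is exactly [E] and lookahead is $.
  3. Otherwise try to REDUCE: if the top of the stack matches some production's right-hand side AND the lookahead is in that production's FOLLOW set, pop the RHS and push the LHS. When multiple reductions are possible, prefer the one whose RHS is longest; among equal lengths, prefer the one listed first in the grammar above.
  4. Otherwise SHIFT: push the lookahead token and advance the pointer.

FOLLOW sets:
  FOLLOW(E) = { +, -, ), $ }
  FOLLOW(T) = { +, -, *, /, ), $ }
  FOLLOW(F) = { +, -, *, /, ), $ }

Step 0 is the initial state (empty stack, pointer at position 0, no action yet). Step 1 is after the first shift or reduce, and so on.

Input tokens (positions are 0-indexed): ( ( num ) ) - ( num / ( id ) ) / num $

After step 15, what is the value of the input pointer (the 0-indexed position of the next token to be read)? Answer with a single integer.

Step 1: shift (. Stack=[(] ptr=1 lookahead=( remaining=[( num ) ) - ( num / ( id ) ) / num $]
Step 2: shift (. Stack=[( (] ptr=2 lookahead=num remaining=[num ) ) - ( num / ( id ) ) / num $]
Step 3: shift num. Stack=[( ( num] ptr=3 lookahead=) remaining=[) ) - ( num / ( id ) ) / num $]
Step 4: reduce F->num. Stack=[( ( F] ptr=3 lookahead=) remaining=[) ) - ( num / ( id ) ) / num $]
Step 5: reduce T->F. Stack=[( ( T] ptr=3 lookahead=) remaining=[) ) - ( num / ( id ) ) / num $]
Step 6: reduce E->T. Stack=[( ( E] ptr=3 lookahead=) remaining=[) ) - ( num / ( id ) ) / num $]
Step 7: shift ). Stack=[( ( E )] ptr=4 lookahead=) remaining=[) - ( num / ( id ) ) / num $]
Step 8: reduce F->( E ). Stack=[( F] ptr=4 lookahead=) remaining=[) - ( num / ( id ) ) / num $]
Step 9: reduce T->F. Stack=[( T] ptr=4 lookahead=) remaining=[) - ( num / ( id ) ) / num $]
Step 10: reduce E->T. Stack=[( E] ptr=4 lookahead=) remaining=[) - ( num / ( id ) ) / num $]
Step 11: shift ). Stack=[( E )] ptr=5 lookahead=- remaining=[- ( num / ( id ) ) / num $]
Step 12: reduce F->( E ). Stack=[F] ptr=5 lookahead=- remaining=[- ( num / ( id ) ) / num $]
Step 13: reduce T->F. Stack=[T] ptr=5 lookahead=- remaining=[- ( num / ( id ) ) / num $]
Step 14: reduce E->T. Stack=[E] ptr=5 lookahead=- remaining=[- ( num / ( id ) ) / num $]
Step 15: shift -. Stack=[E -] ptr=6 lookahead=( remaining=[( num / ( id ) ) / num $]

Answer: 6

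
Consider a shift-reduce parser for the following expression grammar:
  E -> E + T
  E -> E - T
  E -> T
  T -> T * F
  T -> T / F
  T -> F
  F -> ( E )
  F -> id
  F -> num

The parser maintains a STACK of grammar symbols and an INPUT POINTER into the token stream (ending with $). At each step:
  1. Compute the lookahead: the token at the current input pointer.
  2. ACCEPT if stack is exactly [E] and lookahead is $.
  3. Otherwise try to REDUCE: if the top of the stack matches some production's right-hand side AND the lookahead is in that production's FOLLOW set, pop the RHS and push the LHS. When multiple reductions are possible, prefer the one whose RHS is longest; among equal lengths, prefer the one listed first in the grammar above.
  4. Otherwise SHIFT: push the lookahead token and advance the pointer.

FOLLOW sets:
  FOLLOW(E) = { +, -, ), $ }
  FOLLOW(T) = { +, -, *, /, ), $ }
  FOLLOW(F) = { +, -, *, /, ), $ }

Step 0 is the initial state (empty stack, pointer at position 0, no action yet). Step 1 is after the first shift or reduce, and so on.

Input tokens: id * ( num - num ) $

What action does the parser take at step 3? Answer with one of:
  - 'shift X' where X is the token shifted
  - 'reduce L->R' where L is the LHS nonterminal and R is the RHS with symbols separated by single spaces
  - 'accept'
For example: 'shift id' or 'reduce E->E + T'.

Step 1: shift id. Stack=[id] ptr=1 lookahead=* remaining=[* ( num - num ) $]
Step 2: reduce F->id. Stack=[F] ptr=1 lookahead=* remaining=[* ( num - num ) $]
Step 3: reduce T->F. Stack=[T] ptr=1 lookahead=* remaining=[* ( num - num ) $]

Answer: reduce T->F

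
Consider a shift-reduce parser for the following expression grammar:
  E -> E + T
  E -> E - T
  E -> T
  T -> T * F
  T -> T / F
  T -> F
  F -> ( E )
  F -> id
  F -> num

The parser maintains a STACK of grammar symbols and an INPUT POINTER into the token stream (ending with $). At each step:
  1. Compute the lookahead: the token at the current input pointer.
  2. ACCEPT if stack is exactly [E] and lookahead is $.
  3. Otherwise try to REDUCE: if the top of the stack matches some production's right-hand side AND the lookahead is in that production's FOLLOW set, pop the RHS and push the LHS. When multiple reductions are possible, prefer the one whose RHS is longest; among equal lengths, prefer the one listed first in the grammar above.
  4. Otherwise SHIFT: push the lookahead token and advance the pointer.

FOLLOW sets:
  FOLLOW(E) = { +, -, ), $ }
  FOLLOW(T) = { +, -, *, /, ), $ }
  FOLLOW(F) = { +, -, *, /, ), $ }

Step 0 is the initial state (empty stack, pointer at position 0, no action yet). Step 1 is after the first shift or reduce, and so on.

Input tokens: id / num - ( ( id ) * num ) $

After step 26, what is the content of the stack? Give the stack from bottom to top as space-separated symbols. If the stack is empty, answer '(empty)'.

Step 1: shift id. Stack=[id] ptr=1 lookahead=/ remaining=[/ num - ( ( id ) * num ) $]
Step 2: reduce F->id. Stack=[F] ptr=1 lookahead=/ remaining=[/ num - ( ( id ) * num ) $]
Step 3: reduce T->F. Stack=[T] ptr=1 lookahead=/ remaining=[/ num - ( ( id ) * num ) $]
Step 4: shift /. Stack=[T /] ptr=2 lookahead=num remaining=[num - ( ( id ) * num ) $]
Step 5: shift num. Stack=[T / num] ptr=3 lookahead=- remaining=[- ( ( id ) * num ) $]
Step 6: reduce F->num. Stack=[T / F] ptr=3 lookahead=- remaining=[- ( ( id ) * num ) $]
Step 7: reduce T->T / F. Stack=[T] ptr=3 lookahead=- remaining=[- ( ( id ) * num ) $]
Step 8: reduce E->T. Stack=[E] ptr=3 lookahead=- remaining=[- ( ( id ) * num ) $]
Step 9: shift -. Stack=[E -] ptr=4 lookahead=( remaining=[( ( id ) * num ) $]
Step 10: shift (. Stack=[E - (] ptr=5 lookahead=( remaining=[( id ) * num ) $]
Step 11: shift (. Stack=[E - ( (] ptr=6 lookahead=id remaining=[id ) * num ) $]
Step 12: shift id. Stack=[E - ( ( id] ptr=7 lookahead=) remaining=[) * num ) $]
Step 13: reduce F->id. Stack=[E - ( ( F] ptr=7 lookahead=) remaining=[) * num ) $]
Step 14: reduce T->F. Stack=[E - ( ( T] ptr=7 lookahead=) remaining=[) * num ) $]
Step 15: reduce E->T. Stack=[E - ( ( E] ptr=7 lookahead=) remaining=[) * num ) $]
Step 16: shift ). Stack=[E - ( ( E )] ptr=8 lookahead=* remaining=[* num ) $]
Step 17: reduce F->( E ). Stack=[E - ( F] ptr=8 lookahead=* remaining=[* num ) $]
Step 18: reduce T->F. Stack=[E - ( T] ptr=8 lookahead=* remaining=[* num ) $]
Step 19: shift *. Stack=[E - ( T *] ptr=9 lookahead=num remaining=[num ) $]
Step 20: shift num. Stack=[E - ( T * num] ptr=10 lookahead=) remaining=[) $]
Step 21: reduce F->num. Stack=[E - ( T * F] ptr=10 lookahead=) remaining=[) $]
Step 22: reduce T->T * F. Stack=[E - ( T] ptr=10 lookahead=) remaining=[) $]
Step 23: reduce E->T. Stack=[E - ( E] ptr=10 lookahead=) remaining=[) $]
Step 24: shift ). Stack=[E - ( E )] ptr=11 lookahead=$ remaining=[$]
Step 25: reduce F->( E ). Stack=[E - F] ptr=11 lookahead=$ remaining=[$]
Step 26: reduce T->F. Stack=[E - T] ptr=11 lookahead=$ remaining=[$]

Answer: E - T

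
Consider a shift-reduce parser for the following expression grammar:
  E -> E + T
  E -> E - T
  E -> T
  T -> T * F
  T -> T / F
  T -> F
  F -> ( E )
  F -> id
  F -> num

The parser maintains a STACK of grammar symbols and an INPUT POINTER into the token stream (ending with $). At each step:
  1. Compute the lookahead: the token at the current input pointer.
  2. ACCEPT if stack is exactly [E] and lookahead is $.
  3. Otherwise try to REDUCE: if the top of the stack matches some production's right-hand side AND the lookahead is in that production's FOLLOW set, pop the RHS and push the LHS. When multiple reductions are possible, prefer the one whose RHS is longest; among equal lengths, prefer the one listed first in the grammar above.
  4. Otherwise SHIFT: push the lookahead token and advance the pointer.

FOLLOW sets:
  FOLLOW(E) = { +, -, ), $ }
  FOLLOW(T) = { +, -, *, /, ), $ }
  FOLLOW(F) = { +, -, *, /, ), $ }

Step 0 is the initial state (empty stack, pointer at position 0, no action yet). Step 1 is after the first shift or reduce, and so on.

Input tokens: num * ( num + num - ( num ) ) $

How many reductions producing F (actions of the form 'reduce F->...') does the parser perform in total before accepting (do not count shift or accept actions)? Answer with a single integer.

Answer: 6

Derivation:
Step 1: shift num. Stack=[num] ptr=1 lookahead=* remaining=[* ( num + num - ( num ) ) $]
Step 2: reduce F->num. Stack=[F] ptr=1 lookahead=* remaining=[* ( num + num - ( num ) ) $]
Step 3: reduce T->F. Stack=[T] ptr=1 lookahead=* remaining=[* ( num + num - ( num ) ) $]
Step 4: shift *. Stack=[T *] ptr=2 lookahead=( remaining=[( num + num - ( num ) ) $]
Step 5: shift (. Stack=[T * (] ptr=3 lookahead=num remaining=[num + num - ( num ) ) $]
Step 6: shift num. Stack=[T * ( num] ptr=4 lookahead=+ remaining=[+ num - ( num ) ) $]
Step 7: reduce F->num. Stack=[T * ( F] ptr=4 lookahead=+ remaining=[+ num - ( num ) ) $]
Step 8: reduce T->F. Stack=[T * ( T] ptr=4 lookahead=+ remaining=[+ num - ( num ) ) $]
Step 9: reduce E->T. Stack=[T * ( E] ptr=4 lookahead=+ remaining=[+ num - ( num ) ) $]
Step 10: shift +. Stack=[T * ( E +] ptr=5 lookahead=num remaining=[num - ( num ) ) $]
Step 11: shift num. Stack=[T * ( E + num] ptr=6 lookahead=- remaining=[- ( num ) ) $]
Step 12: reduce F->num. Stack=[T * ( E + F] ptr=6 lookahead=- remaining=[- ( num ) ) $]
Step 13: reduce T->F. Stack=[T * ( E + T] ptr=6 lookahead=- remaining=[- ( num ) ) $]
Step 14: reduce E->E + T. Stack=[T * ( E] ptr=6 lookahead=- remaining=[- ( num ) ) $]
Step 15: shift -. Stack=[T * ( E -] ptr=7 lookahead=( remaining=[( num ) ) $]
Step 16: shift (. Stack=[T * ( E - (] ptr=8 lookahead=num remaining=[num ) ) $]
Step 17: shift num. Stack=[T * ( E - ( num] ptr=9 lookahead=) remaining=[) ) $]
Step 18: reduce F->num. Stack=[T * ( E - ( F] ptr=9 lookahead=) remaining=[) ) $]
Step 19: reduce T->F. Stack=[T * ( E - ( T] ptr=9 lookahead=) remaining=[) ) $]
Step 20: reduce E->T. Stack=[T * ( E - ( E] ptr=9 lookahead=) remaining=[) ) $]
Step 21: shift ). Stack=[T * ( E - ( E )] ptr=10 lookahead=) remaining=[) $]
Step 22: reduce F->( E ). Stack=[T * ( E - F] ptr=10 lookahead=) remaining=[) $]
Step 23: reduce T->F. Stack=[T * ( E - T] ptr=10 lookahead=) remaining=[) $]
Step 24: reduce E->E - T. Stack=[T * ( E] ptr=10 lookahead=) remaining=[) $]
Step 25: shift ). Stack=[T * ( E )] ptr=11 lookahead=$ remaining=[$]
Step 26: reduce F->( E ). Stack=[T * F] ptr=11 lookahead=$ remaining=[$]
Step 27: reduce T->T * F. Stack=[T] ptr=11 lookahead=$ remaining=[$]
Step 28: reduce E->T. Stack=[E] ptr=11 lookahead=$ remaining=[$]
Step 29: accept. Stack=[E] ptr=11 lookahead=$ remaining=[$]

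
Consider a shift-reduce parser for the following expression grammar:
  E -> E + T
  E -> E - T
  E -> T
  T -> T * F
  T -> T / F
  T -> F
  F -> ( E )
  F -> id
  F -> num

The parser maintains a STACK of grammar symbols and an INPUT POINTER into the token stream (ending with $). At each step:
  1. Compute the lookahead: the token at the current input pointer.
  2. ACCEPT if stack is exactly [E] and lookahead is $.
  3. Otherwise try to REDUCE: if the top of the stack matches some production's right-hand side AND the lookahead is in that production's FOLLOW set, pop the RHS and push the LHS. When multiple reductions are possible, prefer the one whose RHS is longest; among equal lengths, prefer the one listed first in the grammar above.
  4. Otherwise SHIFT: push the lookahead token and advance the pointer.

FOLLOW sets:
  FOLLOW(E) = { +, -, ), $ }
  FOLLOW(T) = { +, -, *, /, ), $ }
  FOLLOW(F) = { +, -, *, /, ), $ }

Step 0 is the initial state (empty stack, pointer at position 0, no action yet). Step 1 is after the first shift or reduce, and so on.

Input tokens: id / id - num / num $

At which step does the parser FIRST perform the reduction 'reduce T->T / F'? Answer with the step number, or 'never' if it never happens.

Step 1: shift id. Stack=[id] ptr=1 lookahead=/ remaining=[/ id - num / num $]
Step 2: reduce F->id. Stack=[F] ptr=1 lookahead=/ remaining=[/ id - num / num $]
Step 3: reduce T->F. Stack=[T] ptr=1 lookahead=/ remaining=[/ id - num / num $]
Step 4: shift /. Stack=[T /] ptr=2 lookahead=id remaining=[id - num / num $]
Step 5: shift id. Stack=[T / id] ptr=3 lookahead=- remaining=[- num / num $]
Step 6: reduce F->id. Stack=[T / F] ptr=3 lookahead=- remaining=[- num / num $]
Step 7: reduce T->T / F. Stack=[T] ptr=3 lookahead=- remaining=[- num / num $]

Answer: 7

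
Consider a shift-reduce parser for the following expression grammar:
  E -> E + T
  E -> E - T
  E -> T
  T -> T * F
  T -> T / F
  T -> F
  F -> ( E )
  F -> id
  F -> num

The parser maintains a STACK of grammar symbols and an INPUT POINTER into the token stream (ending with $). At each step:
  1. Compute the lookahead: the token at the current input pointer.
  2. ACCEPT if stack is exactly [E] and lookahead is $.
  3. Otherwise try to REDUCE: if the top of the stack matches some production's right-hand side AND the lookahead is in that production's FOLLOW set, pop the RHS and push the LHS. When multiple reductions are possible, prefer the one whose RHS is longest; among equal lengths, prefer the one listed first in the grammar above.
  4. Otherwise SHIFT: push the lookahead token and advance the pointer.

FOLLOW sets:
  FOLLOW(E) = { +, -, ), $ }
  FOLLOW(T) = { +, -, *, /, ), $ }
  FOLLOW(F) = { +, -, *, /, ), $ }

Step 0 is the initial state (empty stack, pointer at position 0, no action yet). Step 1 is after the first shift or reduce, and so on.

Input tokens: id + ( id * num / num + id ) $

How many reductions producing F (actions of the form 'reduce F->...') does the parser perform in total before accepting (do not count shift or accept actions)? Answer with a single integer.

Answer: 6

Derivation:
Step 1: shift id. Stack=[id] ptr=1 lookahead=+ remaining=[+ ( id * num / num + id ) $]
Step 2: reduce F->id. Stack=[F] ptr=1 lookahead=+ remaining=[+ ( id * num / num + id ) $]
Step 3: reduce T->F. Stack=[T] ptr=1 lookahead=+ remaining=[+ ( id * num / num + id ) $]
Step 4: reduce E->T. Stack=[E] ptr=1 lookahead=+ remaining=[+ ( id * num / num + id ) $]
Step 5: shift +. Stack=[E +] ptr=2 lookahead=( remaining=[( id * num / num + id ) $]
Step 6: shift (. Stack=[E + (] ptr=3 lookahead=id remaining=[id * num / num + id ) $]
Step 7: shift id. Stack=[E + ( id] ptr=4 lookahead=* remaining=[* num / num + id ) $]
Step 8: reduce F->id. Stack=[E + ( F] ptr=4 lookahead=* remaining=[* num / num + id ) $]
Step 9: reduce T->F. Stack=[E + ( T] ptr=4 lookahead=* remaining=[* num / num + id ) $]
Step 10: shift *. Stack=[E + ( T *] ptr=5 lookahead=num remaining=[num / num + id ) $]
Step 11: shift num. Stack=[E + ( T * num] ptr=6 lookahead=/ remaining=[/ num + id ) $]
Step 12: reduce F->num. Stack=[E + ( T * F] ptr=6 lookahead=/ remaining=[/ num + id ) $]
Step 13: reduce T->T * F. Stack=[E + ( T] ptr=6 lookahead=/ remaining=[/ num + id ) $]
Step 14: shift /. Stack=[E + ( T /] ptr=7 lookahead=num remaining=[num + id ) $]
Step 15: shift num. Stack=[E + ( T / num] ptr=8 lookahead=+ remaining=[+ id ) $]
Step 16: reduce F->num. Stack=[E + ( T / F] ptr=8 lookahead=+ remaining=[+ id ) $]
Step 17: reduce T->T / F. Stack=[E + ( T] ptr=8 lookahead=+ remaining=[+ id ) $]
Step 18: reduce E->T. Stack=[E + ( E] ptr=8 lookahead=+ remaining=[+ id ) $]
Step 19: shift +. Stack=[E + ( E +] ptr=9 lookahead=id remaining=[id ) $]
Step 20: shift id. Stack=[E + ( E + id] ptr=10 lookahead=) remaining=[) $]
Step 21: reduce F->id. Stack=[E + ( E + F] ptr=10 lookahead=) remaining=[) $]
Step 22: reduce T->F. Stack=[E + ( E + T] ptr=10 lookahead=) remaining=[) $]
Step 23: reduce E->E + T. Stack=[E + ( E] ptr=10 lookahead=) remaining=[) $]
Step 24: shift ). Stack=[E + ( E )] ptr=11 lookahead=$ remaining=[$]
Step 25: reduce F->( E ). Stack=[E + F] ptr=11 lookahead=$ remaining=[$]
Step 26: reduce T->F. Stack=[E + T] ptr=11 lookahead=$ remaining=[$]
Step 27: reduce E->E + T. Stack=[E] ptr=11 lookahead=$ remaining=[$]
Step 28: accept. Stack=[E] ptr=11 lookahead=$ remaining=[$]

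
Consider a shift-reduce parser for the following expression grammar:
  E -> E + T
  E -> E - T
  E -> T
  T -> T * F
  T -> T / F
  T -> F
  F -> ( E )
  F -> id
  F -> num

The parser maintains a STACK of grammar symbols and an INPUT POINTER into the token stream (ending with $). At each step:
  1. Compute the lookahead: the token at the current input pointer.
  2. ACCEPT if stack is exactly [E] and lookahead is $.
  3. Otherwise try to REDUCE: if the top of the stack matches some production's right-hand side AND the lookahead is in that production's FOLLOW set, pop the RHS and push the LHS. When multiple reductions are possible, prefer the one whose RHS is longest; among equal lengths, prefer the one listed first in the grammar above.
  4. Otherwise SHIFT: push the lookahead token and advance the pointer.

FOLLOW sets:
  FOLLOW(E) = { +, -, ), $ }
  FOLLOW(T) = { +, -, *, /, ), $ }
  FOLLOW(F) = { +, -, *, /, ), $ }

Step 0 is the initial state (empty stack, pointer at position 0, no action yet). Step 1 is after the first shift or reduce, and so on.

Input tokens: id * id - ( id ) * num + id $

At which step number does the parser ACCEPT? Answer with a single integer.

Answer: 28

Derivation:
Step 1: shift id. Stack=[id] ptr=1 lookahead=* remaining=[* id - ( id ) * num + id $]
Step 2: reduce F->id. Stack=[F] ptr=1 lookahead=* remaining=[* id - ( id ) * num + id $]
Step 3: reduce T->F. Stack=[T] ptr=1 lookahead=* remaining=[* id - ( id ) * num + id $]
Step 4: shift *. Stack=[T *] ptr=2 lookahead=id remaining=[id - ( id ) * num + id $]
Step 5: shift id. Stack=[T * id] ptr=3 lookahead=- remaining=[- ( id ) * num + id $]
Step 6: reduce F->id. Stack=[T * F] ptr=3 lookahead=- remaining=[- ( id ) * num + id $]
Step 7: reduce T->T * F. Stack=[T] ptr=3 lookahead=- remaining=[- ( id ) * num + id $]
Step 8: reduce E->T. Stack=[E] ptr=3 lookahead=- remaining=[- ( id ) * num + id $]
Step 9: shift -. Stack=[E -] ptr=4 lookahead=( remaining=[( id ) * num + id $]
Step 10: shift (. Stack=[E - (] ptr=5 lookahead=id remaining=[id ) * num + id $]
Step 11: shift id. Stack=[E - ( id] ptr=6 lookahead=) remaining=[) * num + id $]
Step 12: reduce F->id. Stack=[E - ( F] ptr=6 lookahead=) remaining=[) * num + id $]
Step 13: reduce T->F. Stack=[E - ( T] ptr=6 lookahead=) remaining=[) * num + id $]
Step 14: reduce E->T. Stack=[E - ( E] ptr=6 lookahead=) remaining=[) * num + id $]
Step 15: shift ). Stack=[E - ( E )] ptr=7 lookahead=* remaining=[* num + id $]
Step 16: reduce F->( E ). Stack=[E - F] ptr=7 lookahead=* remaining=[* num + id $]
Step 17: reduce T->F. Stack=[E - T] ptr=7 lookahead=* remaining=[* num + id $]
Step 18: shift *. Stack=[E - T *] ptr=8 lookahead=num remaining=[num + id $]
Step 19: shift num. Stack=[E - T * num] ptr=9 lookahead=+ remaining=[+ id $]
Step 20: reduce F->num. Stack=[E - T * F] ptr=9 lookahead=+ remaining=[+ id $]
Step 21: reduce T->T * F. Stack=[E - T] ptr=9 lookahead=+ remaining=[+ id $]
Step 22: reduce E->E - T. Stack=[E] ptr=9 lookahead=+ remaining=[+ id $]
Step 23: shift +. Stack=[E +] ptr=10 lookahead=id remaining=[id $]
Step 24: shift id. Stack=[E + id] ptr=11 lookahead=$ remaining=[$]
Step 25: reduce F->id. Stack=[E + F] ptr=11 lookahead=$ remaining=[$]
Step 26: reduce T->F. Stack=[E + T] ptr=11 lookahead=$ remaining=[$]
Step 27: reduce E->E + T. Stack=[E] ptr=11 lookahead=$ remaining=[$]
Step 28: accept. Stack=[E] ptr=11 lookahead=$ remaining=[$]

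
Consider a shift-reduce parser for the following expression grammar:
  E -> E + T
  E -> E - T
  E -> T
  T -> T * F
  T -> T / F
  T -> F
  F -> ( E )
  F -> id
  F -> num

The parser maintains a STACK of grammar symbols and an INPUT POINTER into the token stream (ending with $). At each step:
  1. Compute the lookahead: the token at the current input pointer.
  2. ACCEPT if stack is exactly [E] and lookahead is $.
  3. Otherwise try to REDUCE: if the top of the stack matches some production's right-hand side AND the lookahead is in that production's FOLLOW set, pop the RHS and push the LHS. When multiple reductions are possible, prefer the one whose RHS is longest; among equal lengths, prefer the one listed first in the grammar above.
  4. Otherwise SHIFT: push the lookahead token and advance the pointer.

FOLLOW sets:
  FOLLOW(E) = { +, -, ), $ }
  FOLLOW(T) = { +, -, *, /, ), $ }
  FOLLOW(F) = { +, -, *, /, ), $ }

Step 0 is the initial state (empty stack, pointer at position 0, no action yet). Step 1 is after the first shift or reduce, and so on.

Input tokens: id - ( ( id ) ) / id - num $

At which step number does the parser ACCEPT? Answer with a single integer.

Step 1: shift id. Stack=[id] ptr=1 lookahead=- remaining=[- ( ( id ) ) / id - num $]
Step 2: reduce F->id. Stack=[F] ptr=1 lookahead=- remaining=[- ( ( id ) ) / id - num $]
Step 3: reduce T->F. Stack=[T] ptr=1 lookahead=- remaining=[- ( ( id ) ) / id - num $]
Step 4: reduce E->T. Stack=[E] ptr=1 lookahead=- remaining=[- ( ( id ) ) / id - num $]
Step 5: shift -. Stack=[E -] ptr=2 lookahead=( remaining=[( ( id ) ) / id - num $]
Step 6: shift (. Stack=[E - (] ptr=3 lookahead=( remaining=[( id ) ) / id - num $]
Step 7: shift (. Stack=[E - ( (] ptr=4 lookahead=id remaining=[id ) ) / id - num $]
Step 8: shift id. Stack=[E - ( ( id] ptr=5 lookahead=) remaining=[) ) / id - num $]
Step 9: reduce F->id. Stack=[E - ( ( F] ptr=5 lookahead=) remaining=[) ) / id - num $]
Step 10: reduce T->F. Stack=[E - ( ( T] ptr=5 lookahead=) remaining=[) ) / id - num $]
Step 11: reduce E->T. Stack=[E - ( ( E] ptr=5 lookahead=) remaining=[) ) / id - num $]
Step 12: shift ). Stack=[E - ( ( E )] ptr=6 lookahead=) remaining=[) / id - num $]
Step 13: reduce F->( E ). Stack=[E - ( F] ptr=6 lookahead=) remaining=[) / id - num $]
Step 14: reduce T->F. Stack=[E - ( T] ptr=6 lookahead=) remaining=[) / id - num $]
Step 15: reduce E->T. Stack=[E - ( E] ptr=6 lookahead=) remaining=[) / id - num $]
Step 16: shift ). Stack=[E - ( E )] ptr=7 lookahead=/ remaining=[/ id - num $]
Step 17: reduce F->( E ). Stack=[E - F] ptr=7 lookahead=/ remaining=[/ id - num $]
Step 18: reduce T->F. Stack=[E - T] ptr=7 lookahead=/ remaining=[/ id - num $]
Step 19: shift /. Stack=[E - T /] ptr=8 lookahead=id remaining=[id - num $]
Step 20: shift id. Stack=[E - T / id] ptr=9 lookahead=- remaining=[- num $]
Step 21: reduce F->id. Stack=[E - T / F] ptr=9 lookahead=- remaining=[- num $]
Step 22: reduce T->T / F. Stack=[E - T] ptr=9 lookahead=- remaining=[- num $]
Step 23: reduce E->E - T. Stack=[E] ptr=9 lookahead=- remaining=[- num $]
Step 24: shift -. Stack=[E -] ptr=10 lookahead=num remaining=[num $]
Step 25: shift num. Stack=[E - num] ptr=11 lookahead=$ remaining=[$]
Step 26: reduce F->num. Stack=[E - F] ptr=11 lookahead=$ remaining=[$]
Step 27: reduce T->F. Stack=[E - T] ptr=11 lookahead=$ remaining=[$]
Step 28: reduce E->E - T. Stack=[E] ptr=11 lookahead=$ remaining=[$]
Step 29: accept. Stack=[E] ptr=11 lookahead=$ remaining=[$]

Answer: 29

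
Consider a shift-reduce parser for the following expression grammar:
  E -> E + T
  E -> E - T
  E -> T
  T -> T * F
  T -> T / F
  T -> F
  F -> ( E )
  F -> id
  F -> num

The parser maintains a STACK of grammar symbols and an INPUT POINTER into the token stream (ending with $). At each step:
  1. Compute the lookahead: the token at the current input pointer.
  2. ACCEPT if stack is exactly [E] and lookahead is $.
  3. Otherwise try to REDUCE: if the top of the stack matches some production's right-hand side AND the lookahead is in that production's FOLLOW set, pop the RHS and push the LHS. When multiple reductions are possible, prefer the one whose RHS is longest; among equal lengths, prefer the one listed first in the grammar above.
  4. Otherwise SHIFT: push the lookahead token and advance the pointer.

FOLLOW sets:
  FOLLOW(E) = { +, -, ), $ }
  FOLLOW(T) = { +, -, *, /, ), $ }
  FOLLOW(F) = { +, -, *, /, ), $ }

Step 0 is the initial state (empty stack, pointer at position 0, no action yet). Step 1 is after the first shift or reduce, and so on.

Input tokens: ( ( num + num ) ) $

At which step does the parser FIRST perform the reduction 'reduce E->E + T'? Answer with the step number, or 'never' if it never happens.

Step 1: shift (. Stack=[(] ptr=1 lookahead=( remaining=[( num + num ) ) $]
Step 2: shift (. Stack=[( (] ptr=2 lookahead=num remaining=[num + num ) ) $]
Step 3: shift num. Stack=[( ( num] ptr=3 lookahead=+ remaining=[+ num ) ) $]
Step 4: reduce F->num. Stack=[( ( F] ptr=3 lookahead=+ remaining=[+ num ) ) $]
Step 5: reduce T->F. Stack=[( ( T] ptr=3 lookahead=+ remaining=[+ num ) ) $]
Step 6: reduce E->T. Stack=[( ( E] ptr=3 lookahead=+ remaining=[+ num ) ) $]
Step 7: shift +. Stack=[( ( E +] ptr=4 lookahead=num remaining=[num ) ) $]
Step 8: shift num. Stack=[( ( E + num] ptr=5 lookahead=) remaining=[) ) $]
Step 9: reduce F->num. Stack=[( ( E + F] ptr=5 lookahead=) remaining=[) ) $]
Step 10: reduce T->F. Stack=[( ( E + T] ptr=5 lookahead=) remaining=[) ) $]
Step 11: reduce E->E + T. Stack=[( ( E] ptr=5 lookahead=) remaining=[) ) $]

Answer: 11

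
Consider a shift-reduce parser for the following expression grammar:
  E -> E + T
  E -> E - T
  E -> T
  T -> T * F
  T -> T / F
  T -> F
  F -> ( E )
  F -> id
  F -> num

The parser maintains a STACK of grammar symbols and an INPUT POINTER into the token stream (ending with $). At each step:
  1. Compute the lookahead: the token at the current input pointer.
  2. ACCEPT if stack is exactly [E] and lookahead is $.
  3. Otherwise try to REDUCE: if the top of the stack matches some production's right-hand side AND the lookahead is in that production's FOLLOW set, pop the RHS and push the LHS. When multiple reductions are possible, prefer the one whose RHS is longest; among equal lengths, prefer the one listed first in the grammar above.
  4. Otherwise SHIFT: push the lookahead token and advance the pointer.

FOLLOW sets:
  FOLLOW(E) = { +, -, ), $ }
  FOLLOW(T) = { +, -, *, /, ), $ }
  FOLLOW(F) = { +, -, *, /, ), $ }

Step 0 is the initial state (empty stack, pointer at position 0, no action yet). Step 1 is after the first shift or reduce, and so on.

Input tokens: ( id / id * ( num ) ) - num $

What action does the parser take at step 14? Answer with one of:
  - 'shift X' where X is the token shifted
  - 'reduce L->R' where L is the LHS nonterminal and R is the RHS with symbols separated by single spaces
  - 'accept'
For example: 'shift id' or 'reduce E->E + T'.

Step 1: shift (. Stack=[(] ptr=1 lookahead=id remaining=[id / id * ( num ) ) - num $]
Step 2: shift id. Stack=[( id] ptr=2 lookahead=/ remaining=[/ id * ( num ) ) - num $]
Step 3: reduce F->id. Stack=[( F] ptr=2 lookahead=/ remaining=[/ id * ( num ) ) - num $]
Step 4: reduce T->F. Stack=[( T] ptr=2 lookahead=/ remaining=[/ id * ( num ) ) - num $]
Step 5: shift /. Stack=[( T /] ptr=3 lookahead=id remaining=[id * ( num ) ) - num $]
Step 6: shift id. Stack=[( T / id] ptr=4 lookahead=* remaining=[* ( num ) ) - num $]
Step 7: reduce F->id. Stack=[( T / F] ptr=4 lookahead=* remaining=[* ( num ) ) - num $]
Step 8: reduce T->T / F. Stack=[( T] ptr=4 lookahead=* remaining=[* ( num ) ) - num $]
Step 9: shift *. Stack=[( T *] ptr=5 lookahead=( remaining=[( num ) ) - num $]
Step 10: shift (. Stack=[( T * (] ptr=6 lookahead=num remaining=[num ) ) - num $]
Step 11: shift num. Stack=[( T * ( num] ptr=7 lookahead=) remaining=[) ) - num $]
Step 12: reduce F->num. Stack=[( T * ( F] ptr=7 lookahead=) remaining=[) ) - num $]
Step 13: reduce T->F. Stack=[( T * ( T] ptr=7 lookahead=) remaining=[) ) - num $]
Step 14: reduce E->T. Stack=[( T * ( E] ptr=7 lookahead=) remaining=[) ) - num $]

Answer: reduce E->T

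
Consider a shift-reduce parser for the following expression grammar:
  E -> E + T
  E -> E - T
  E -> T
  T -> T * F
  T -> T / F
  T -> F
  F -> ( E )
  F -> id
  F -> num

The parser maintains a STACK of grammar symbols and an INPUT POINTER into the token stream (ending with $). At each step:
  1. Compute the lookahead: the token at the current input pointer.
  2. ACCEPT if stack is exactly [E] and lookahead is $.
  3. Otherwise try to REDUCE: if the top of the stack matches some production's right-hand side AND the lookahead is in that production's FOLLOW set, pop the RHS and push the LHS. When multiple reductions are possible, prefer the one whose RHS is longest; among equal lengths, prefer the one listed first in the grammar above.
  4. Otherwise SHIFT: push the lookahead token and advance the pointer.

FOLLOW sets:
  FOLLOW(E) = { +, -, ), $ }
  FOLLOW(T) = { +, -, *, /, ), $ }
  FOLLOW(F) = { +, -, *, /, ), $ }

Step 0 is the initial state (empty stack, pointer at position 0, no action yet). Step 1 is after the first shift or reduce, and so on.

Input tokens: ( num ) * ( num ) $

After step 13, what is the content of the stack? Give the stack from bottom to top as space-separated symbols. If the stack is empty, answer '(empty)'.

Step 1: shift (. Stack=[(] ptr=1 lookahead=num remaining=[num ) * ( num ) $]
Step 2: shift num. Stack=[( num] ptr=2 lookahead=) remaining=[) * ( num ) $]
Step 3: reduce F->num. Stack=[( F] ptr=2 lookahead=) remaining=[) * ( num ) $]
Step 4: reduce T->F. Stack=[( T] ptr=2 lookahead=) remaining=[) * ( num ) $]
Step 5: reduce E->T. Stack=[( E] ptr=2 lookahead=) remaining=[) * ( num ) $]
Step 6: shift ). Stack=[( E )] ptr=3 lookahead=* remaining=[* ( num ) $]
Step 7: reduce F->( E ). Stack=[F] ptr=3 lookahead=* remaining=[* ( num ) $]
Step 8: reduce T->F. Stack=[T] ptr=3 lookahead=* remaining=[* ( num ) $]
Step 9: shift *. Stack=[T *] ptr=4 lookahead=( remaining=[( num ) $]
Step 10: shift (. Stack=[T * (] ptr=5 lookahead=num remaining=[num ) $]
Step 11: shift num. Stack=[T * ( num] ptr=6 lookahead=) remaining=[) $]
Step 12: reduce F->num. Stack=[T * ( F] ptr=6 lookahead=) remaining=[) $]
Step 13: reduce T->F. Stack=[T * ( T] ptr=6 lookahead=) remaining=[) $]

Answer: T * ( T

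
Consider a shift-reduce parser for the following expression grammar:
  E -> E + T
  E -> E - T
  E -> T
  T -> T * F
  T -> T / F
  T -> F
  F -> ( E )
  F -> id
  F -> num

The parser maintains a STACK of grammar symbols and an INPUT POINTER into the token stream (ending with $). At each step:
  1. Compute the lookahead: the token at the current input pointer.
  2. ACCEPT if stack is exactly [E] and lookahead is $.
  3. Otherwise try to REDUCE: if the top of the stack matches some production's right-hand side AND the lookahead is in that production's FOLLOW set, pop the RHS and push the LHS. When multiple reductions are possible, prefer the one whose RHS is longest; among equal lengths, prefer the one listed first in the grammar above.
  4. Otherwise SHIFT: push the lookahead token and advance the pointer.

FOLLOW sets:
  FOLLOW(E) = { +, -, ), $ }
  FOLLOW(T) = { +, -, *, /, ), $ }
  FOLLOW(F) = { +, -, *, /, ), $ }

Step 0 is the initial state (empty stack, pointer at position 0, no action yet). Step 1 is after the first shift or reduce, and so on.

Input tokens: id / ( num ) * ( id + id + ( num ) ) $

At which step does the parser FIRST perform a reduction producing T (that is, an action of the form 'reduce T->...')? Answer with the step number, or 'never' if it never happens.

Step 1: shift id. Stack=[id] ptr=1 lookahead=/ remaining=[/ ( num ) * ( id + id + ( num ) ) $]
Step 2: reduce F->id. Stack=[F] ptr=1 lookahead=/ remaining=[/ ( num ) * ( id + id + ( num ) ) $]
Step 3: reduce T->F. Stack=[T] ptr=1 lookahead=/ remaining=[/ ( num ) * ( id + id + ( num ) ) $]

Answer: 3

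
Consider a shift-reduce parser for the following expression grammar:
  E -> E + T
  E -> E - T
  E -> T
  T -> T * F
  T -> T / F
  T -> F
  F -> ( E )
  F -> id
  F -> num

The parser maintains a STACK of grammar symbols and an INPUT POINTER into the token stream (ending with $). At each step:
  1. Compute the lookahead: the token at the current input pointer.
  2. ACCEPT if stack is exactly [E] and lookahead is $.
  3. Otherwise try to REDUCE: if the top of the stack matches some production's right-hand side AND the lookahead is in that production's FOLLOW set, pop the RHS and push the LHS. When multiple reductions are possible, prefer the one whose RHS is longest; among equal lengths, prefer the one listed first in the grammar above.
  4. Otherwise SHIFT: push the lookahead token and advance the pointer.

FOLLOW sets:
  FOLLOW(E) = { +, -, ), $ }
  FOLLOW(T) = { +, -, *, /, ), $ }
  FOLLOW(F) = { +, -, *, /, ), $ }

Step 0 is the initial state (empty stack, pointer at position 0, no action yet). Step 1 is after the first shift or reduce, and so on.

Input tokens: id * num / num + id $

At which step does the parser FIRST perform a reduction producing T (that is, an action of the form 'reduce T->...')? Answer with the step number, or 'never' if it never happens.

Answer: 3

Derivation:
Step 1: shift id. Stack=[id] ptr=1 lookahead=* remaining=[* num / num + id $]
Step 2: reduce F->id. Stack=[F] ptr=1 lookahead=* remaining=[* num / num + id $]
Step 3: reduce T->F. Stack=[T] ptr=1 lookahead=* remaining=[* num / num + id $]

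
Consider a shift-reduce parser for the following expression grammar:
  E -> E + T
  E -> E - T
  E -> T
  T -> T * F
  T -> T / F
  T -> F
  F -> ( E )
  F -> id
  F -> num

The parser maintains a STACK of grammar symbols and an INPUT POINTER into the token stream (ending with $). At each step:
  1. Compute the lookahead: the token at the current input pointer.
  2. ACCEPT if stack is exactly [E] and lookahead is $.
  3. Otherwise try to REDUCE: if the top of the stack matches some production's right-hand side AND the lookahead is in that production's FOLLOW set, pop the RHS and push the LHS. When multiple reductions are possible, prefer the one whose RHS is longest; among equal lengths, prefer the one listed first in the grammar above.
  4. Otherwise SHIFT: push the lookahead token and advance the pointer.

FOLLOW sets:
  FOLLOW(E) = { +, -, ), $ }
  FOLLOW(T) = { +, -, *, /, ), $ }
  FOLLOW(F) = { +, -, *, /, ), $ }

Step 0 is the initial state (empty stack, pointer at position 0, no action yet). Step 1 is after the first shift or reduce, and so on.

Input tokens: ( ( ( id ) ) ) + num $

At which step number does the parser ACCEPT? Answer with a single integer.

Step 1: shift (. Stack=[(] ptr=1 lookahead=( remaining=[( ( id ) ) ) + num $]
Step 2: shift (. Stack=[( (] ptr=2 lookahead=( remaining=[( id ) ) ) + num $]
Step 3: shift (. Stack=[( ( (] ptr=3 lookahead=id remaining=[id ) ) ) + num $]
Step 4: shift id. Stack=[( ( ( id] ptr=4 lookahead=) remaining=[) ) ) + num $]
Step 5: reduce F->id. Stack=[( ( ( F] ptr=4 lookahead=) remaining=[) ) ) + num $]
Step 6: reduce T->F. Stack=[( ( ( T] ptr=4 lookahead=) remaining=[) ) ) + num $]
Step 7: reduce E->T. Stack=[( ( ( E] ptr=4 lookahead=) remaining=[) ) ) + num $]
Step 8: shift ). Stack=[( ( ( E )] ptr=5 lookahead=) remaining=[) ) + num $]
Step 9: reduce F->( E ). Stack=[( ( F] ptr=5 lookahead=) remaining=[) ) + num $]
Step 10: reduce T->F. Stack=[( ( T] ptr=5 lookahead=) remaining=[) ) + num $]
Step 11: reduce E->T. Stack=[( ( E] ptr=5 lookahead=) remaining=[) ) + num $]
Step 12: shift ). Stack=[( ( E )] ptr=6 lookahead=) remaining=[) + num $]
Step 13: reduce F->( E ). Stack=[( F] ptr=6 lookahead=) remaining=[) + num $]
Step 14: reduce T->F. Stack=[( T] ptr=6 lookahead=) remaining=[) + num $]
Step 15: reduce E->T. Stack=[( E] ptr=6 lookahead=) remaining=[) + num $]
Step 16: shift ). Stack=[( E )] ptr=7 lookahead=+ remaining=[+ num $]
Step 17: reduce F->( E ). Stack=[F] ptr=7 lookahead=+ remaining=[+ num $]
Step 18: reduce T->F. Stack=[T] ptr=7 lookahead=+ remaining=[+ num $]
Step 19: reduce E->T. Stack=[E] ptr=7 lookahead=+ remaining=[+ num $]
Step 20: shift +. Stack=[E +] ptr=8 lookahead=num remaining=[num $]
Step 21: shift num. Stack=[E + num] ptr=9 lookahead=$ remaining=[$]
Step 22: reduce F->num. Stack=[E + F] ptr=9 lookahead=$ remaining=[$]
Step 23: reduce T->F. Stack=[E + T] ptr=9 lookahead=$ remaining=[$]
Step 24: reduce E->E + T. Stack=[E] ptr=9 lookahead=$ remaining=[$]
Step 25: accept. Stack=[E] ptr=9 lookahead=$ remaining=[$]

Answer: 25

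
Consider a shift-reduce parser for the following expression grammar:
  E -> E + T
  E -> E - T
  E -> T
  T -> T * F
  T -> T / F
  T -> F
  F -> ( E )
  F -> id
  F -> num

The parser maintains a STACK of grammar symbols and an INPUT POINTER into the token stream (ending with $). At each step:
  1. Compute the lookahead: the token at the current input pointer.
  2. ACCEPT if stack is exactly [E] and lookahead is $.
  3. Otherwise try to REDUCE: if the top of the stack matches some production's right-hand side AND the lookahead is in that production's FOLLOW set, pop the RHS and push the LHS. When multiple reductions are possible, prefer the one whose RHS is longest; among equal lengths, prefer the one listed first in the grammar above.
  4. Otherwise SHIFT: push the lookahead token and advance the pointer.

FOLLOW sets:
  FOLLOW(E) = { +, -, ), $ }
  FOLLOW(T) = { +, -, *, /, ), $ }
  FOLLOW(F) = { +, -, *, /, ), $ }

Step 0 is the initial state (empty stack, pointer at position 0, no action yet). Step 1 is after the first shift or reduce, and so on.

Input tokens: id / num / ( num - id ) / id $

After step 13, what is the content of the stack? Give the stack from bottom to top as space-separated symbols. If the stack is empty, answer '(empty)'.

Step 1: shift id. Stack=[id] ptr=1 lookahead=/ remaining=[/ num / ( num - id ) / id $]
Step 2: reduce F->id. Stack=[F] ptr=1 lookahead=/ remaining=[/ num / ( num - id ) / id $]
Step 3: reduce T->F. Stack=[T] ptr=1 lookahead=/ remaining=[/ num / ( num - id ) / id $]
Step 4: shift /. Stack=[T /] ptr=2 lookahead=num remaining=[num / ( num - id ) / id $]
Step 5: shift num. Stack=[T / num] ptr=3 lookahead=/ remaining=[/ ( num - id ) / id $]
Step 6: reduce F->num. Stack=[T / F] ptr=3 lookahead=/ remaining=[/ ( num - id ) / id $]
Step 7: reduce T->T / F. Stack=[T] ptr=3 lookahead=/ remaining=[/ ( num - id ) / id $]
Step 8: shift /. Stack=[T /] ptr=4 lookahead=( remaining=[( num - id ) / id $]
Step 9: shift (. Stack=[T / (] ptr=5 lookahead=num remaining=[num - id ) / id $]
Step 10: shift num. Stack=[T / ( num] ptr=6 lookahead=- remaining=[- id ) / id $]
Step 11: reduce F->num. Stack=[T / ( F] ptr=6 lookahead=- remaining=[- id ) / id $]
Step 12: reduce T->F. Stack=[T / ( T] ptr=6 lookahead=- remaining=[- id ) / id $]
Step 13: reduce E->T. Stack=[T / ( E] ptr=6 lookahead=- remaining=[- id ) / id $]

Answer: T / ( E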